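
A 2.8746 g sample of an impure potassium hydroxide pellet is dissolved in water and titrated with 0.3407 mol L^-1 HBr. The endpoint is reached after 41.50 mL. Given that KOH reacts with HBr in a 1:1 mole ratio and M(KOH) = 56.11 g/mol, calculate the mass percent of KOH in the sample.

27.6%

n(HBr) = 0.3407 x 0.04150 = 0.01414 mol.
n(KOH) = 0.01414 / 1 = 0.01414 mol.
mass of KOH = 0.01414 x 56.11 = 0.7933 g.
% purity = 0.7933 / 2.8746 x 100 = 27.6%.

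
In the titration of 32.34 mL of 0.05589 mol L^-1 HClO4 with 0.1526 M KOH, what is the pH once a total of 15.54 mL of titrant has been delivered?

n(acid) = 0.05589 x 0.03234 = 0.001807 mol; n(KOH) added = 0.1526 x 0.01554 = 0.002371 mol.
Base is in excess by 0.002371 - 0.001807 = 0.0005639 mol in a total volume of 0.04788 L.
[OH^-] = 0.0005639/0.04788 = 0.01178 M, so pOH = 1.93 and pH = 14.00 - 1.93 = 12.07.

12.07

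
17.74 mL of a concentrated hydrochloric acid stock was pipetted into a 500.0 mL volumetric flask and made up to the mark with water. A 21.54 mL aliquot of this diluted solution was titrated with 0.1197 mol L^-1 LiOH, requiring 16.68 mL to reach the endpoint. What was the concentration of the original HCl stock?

n(LiOH) = 0.1197 x 0.01668 = 0.001997 mol.
n(HCl) in the aliquot = 0.001997 mol.
[diluted HCl] = 0.001997 / 0.02154 = 0.09269 M.
Dilution factor = 500.0/17.74 = 28.18, so [stock] = 0.09269 x 28.18 = 2.61 M.

2.61 M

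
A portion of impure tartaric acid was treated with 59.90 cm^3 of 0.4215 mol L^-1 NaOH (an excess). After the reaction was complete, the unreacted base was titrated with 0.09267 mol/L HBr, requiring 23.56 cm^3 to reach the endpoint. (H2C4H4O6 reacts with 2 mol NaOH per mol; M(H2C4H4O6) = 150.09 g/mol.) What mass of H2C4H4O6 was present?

1.73 g

Total n(NaOH) added = 0.4215 x 0.05990 = 0.02525 mol.
n(HBr) used = 0.09267 x 0.02356 = 0.002183 mol, which equals the excess n(NaOH).
So n(NaOH) consumed by the sample = 0.02525 - 0.002183 = 0.02306 mol.
n(H2C4H4O6) = 0.02306 / 2 = 0.01153 mol.
mass = 0.01153 mol x 150.09 g/mol = 1.73 g.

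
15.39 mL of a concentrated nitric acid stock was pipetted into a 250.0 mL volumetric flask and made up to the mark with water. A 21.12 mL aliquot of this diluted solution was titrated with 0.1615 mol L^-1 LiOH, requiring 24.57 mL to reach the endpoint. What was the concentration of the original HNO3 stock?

3.05 M

n(LiOH) = 0.1615 x 0.02457 = 0.003968 mol.
n(HNO3) in the aliquot = 0.003968 mol.
[diluted HNO3] = 0.003968 / 0.02112 = 0.1879 M.
Dilution factor = 250.0/15.39 = 16.24, so [stock] = 0.1879 x 16.24 = 3.05 M.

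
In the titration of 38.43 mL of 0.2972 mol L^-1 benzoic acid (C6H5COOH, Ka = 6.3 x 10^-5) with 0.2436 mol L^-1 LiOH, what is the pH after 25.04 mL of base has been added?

4.26

Initial n(C6H5COOH) = 0.2972 x 0.03843 = 0.01142 mol.
n(LiOH) added = 0.2436 x 0.02504 = 0.006100 mol, converting that many moles of C6H5COOH to C6H5COO-.
Remaining n(C6H5COOH) = 0.005322 mol; n(C6H5COO-) = 0.006100 mol.
By Henderson-Hasselbalch, pH = pKa + log([A^-]/[HA]) = 4.20 + log(0.006100/0.005322) = 4.20 + (+0.06) = 4.26.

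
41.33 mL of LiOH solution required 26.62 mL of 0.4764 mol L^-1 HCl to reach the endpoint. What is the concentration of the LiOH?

0.307 M

n(HCl) delivered = 0.4764 x 0.02662 = 0.01268 mol.
For a 1:1 reaction, n(LiOH) = 0.01268 mol.
[LiOH] = 0.01268 mol / 0.04133 L = 0.307 M.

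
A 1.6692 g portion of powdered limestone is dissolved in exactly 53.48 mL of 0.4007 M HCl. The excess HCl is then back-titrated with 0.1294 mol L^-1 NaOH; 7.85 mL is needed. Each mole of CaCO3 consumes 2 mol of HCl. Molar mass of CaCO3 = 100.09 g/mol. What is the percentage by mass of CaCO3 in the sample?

Total n(HCl) added = 0.4007 x 0.05348 = 0.02143 mol.
n(NaOH) used = 0.1294 x 0.007850 = 0.001016 mol, which equals the excess n(HCl).
So n(HCl) consumed by the sample = 0.02143 - 0.001016 = 0.02041 mol.
n(CaCO3) = 0.02041 / 2 = 0.01021 mol.
mass CaCO3 = 0.01021 x 100.09 = 1.022 g, so %CaCO3 = 1.022/1.6692 x 100 = 61.2%.

61.2%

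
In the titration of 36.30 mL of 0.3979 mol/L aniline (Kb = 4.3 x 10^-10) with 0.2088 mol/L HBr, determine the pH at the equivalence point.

n(C6H5NH2) = 0.3979 x 0.03630 = 0.01444 mol; V(HBr) at equivalence = 0.01444/0.2088 = 0.06918 L.
At equivalence the base is fully converted to C6H5NH3+; total volume = 0.1055 L, so [C6H5NH3+] = 0.01444/0.1055 = 0.1369 M.
Ka(C6H5NH3+) = Kw/Kb = 1.0e-14 / 4.3 x 10^-10 = 2.33e-5.
[H^+] = sqrt(Ka x [C6H5NH3+]) = sqrt(2.33e-5 x 0.1369) = 0.00178 M.
pH = -log(0.00178) = 2.75.

2.75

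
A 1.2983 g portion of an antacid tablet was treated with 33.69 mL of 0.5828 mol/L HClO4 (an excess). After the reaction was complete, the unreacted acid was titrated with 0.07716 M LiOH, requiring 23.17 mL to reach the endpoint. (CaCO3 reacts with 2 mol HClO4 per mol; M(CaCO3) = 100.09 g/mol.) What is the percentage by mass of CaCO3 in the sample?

68.8%

Total n(HClO4) added = 0.5828 x 0.03369 = 0.01963 mol.
n(LiOH) used = 0.07716 x 0.02317 = 0.001788 mol, which equals the excess n(HClO4).
So n(HClO4) consumed by the sample = 0.01963 - 0.001788 = 0.01785 mol.
n(CaCO3) = 0.01785 / 2 = 0.008923 mol.
mass CaCO3 = 0.008923 x 100.09 = 0.8931 g, so %CaCO3 = 0.8931/1.2983 x 100 = 68.8%.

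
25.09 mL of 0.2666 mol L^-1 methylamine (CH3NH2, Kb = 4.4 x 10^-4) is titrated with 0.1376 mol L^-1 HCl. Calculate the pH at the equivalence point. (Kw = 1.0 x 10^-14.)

n(CH3NH2) = 0.2666 x 0.02509 = 0.006689 mol; V(HCl) at equivalence = 0.006689/0.1376 = 0.04861 L.
At equivalence the base is fully converted to CH3NH3+; total volume = 0.07370 L, so [CH3NH3+] = 0.006689/0.07370 = 0.09076 M.
Ka(CH3NH3+) = Kw/Kb = 1.0e-14 / 4.4 x 10^-4 = 2.27e-11.
[H^+] = sqrt(Ka x [CH3NH3+]) = sqrt(2.27e-11 x 0.09076) = 1.44e-6 M.
pH = -log(1.44e-6) = 5.84.

5.84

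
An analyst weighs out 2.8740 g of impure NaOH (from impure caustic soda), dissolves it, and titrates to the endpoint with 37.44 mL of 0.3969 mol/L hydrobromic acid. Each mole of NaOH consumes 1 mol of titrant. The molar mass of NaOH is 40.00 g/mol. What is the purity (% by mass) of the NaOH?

n(HBr) = 0.3969 x 0.03744 = 0.01486 mol.
n(NaOH) = 0.01486 / 1 = 0.01486 mol.
mass of NaOH = 0.01486 x 40.00 = 0.5944 g.
% purity = 0.5944 / 2.8740 x 100 = 20.7%.

20.7%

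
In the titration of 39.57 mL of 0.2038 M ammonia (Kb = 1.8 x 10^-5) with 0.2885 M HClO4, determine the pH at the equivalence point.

n(NH3) = 0.2038 x 0.03957 = 0.008064 mol; V(HClO4) at equivalence = 0.008064/0.2885 = 0.02795 L.
At equivalence the base is fully converted to NH4+; total volume = 0.06752 L, so [NH4+] = 0.008064/0.06752 = 0.1194 M.
Ka(NH4+) = Kw/Kb = 1.0e-14 / 1.8 x 10^-5 = 5.56e-10.
[H^+] = sqrt(Ka x [NH4+]) = sqrt(5.56e-10 x 0.1194) = 8.15e-6 M.
pH = -log(8.15e-6) = 5.09.

5.09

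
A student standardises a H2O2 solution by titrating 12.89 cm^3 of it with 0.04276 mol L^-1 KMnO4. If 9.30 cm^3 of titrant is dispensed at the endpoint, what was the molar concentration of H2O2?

0.0771 M

n(KMnO4) = 0.04276 x 0.009300 = 0.0003977 mol.
From the balanced equation, 2 mol KMnO4 reacts with 5 mol H2O2, so n(H2O2) = 0.0003977 x 5/2 = 0.0009942 mol.
[H2O2] = 0.0009942 / 0.01289 L = 0.0771 M.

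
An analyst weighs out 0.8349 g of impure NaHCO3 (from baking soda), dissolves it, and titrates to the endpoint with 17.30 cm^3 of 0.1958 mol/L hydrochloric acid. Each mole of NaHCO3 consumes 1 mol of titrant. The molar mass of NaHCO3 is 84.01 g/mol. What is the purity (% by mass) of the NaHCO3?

34.1%

n(HCl) = 0.1958 x 0.01730 = 0.003387 mol.
n(NaHCO3) = 0.003387 / 1 = 0.003387 mol.
mass of NaHCO3 = 0.003387 x 84.01 = 0.2846 g.
% purity = 0.2846 / 0.8349 x 100 = 34.1%.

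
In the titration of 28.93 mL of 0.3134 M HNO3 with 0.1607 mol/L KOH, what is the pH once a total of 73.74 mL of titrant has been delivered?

12.43

n(acid) = 0.3134 x 0.02893 = 0.009067 mol; n(KOH) added = 0.1607 x 0.07374 = 0.01185 mol.
Base is in excess by 0.01185 - 0.009067 = 0.002783 mol in a total volume of 0.1027 L.
[OH^-] = 0.002783/0.1027 = 0.02711 M, so pOH = 1.57 and pH = 14.00 - 1.57 = 12.43.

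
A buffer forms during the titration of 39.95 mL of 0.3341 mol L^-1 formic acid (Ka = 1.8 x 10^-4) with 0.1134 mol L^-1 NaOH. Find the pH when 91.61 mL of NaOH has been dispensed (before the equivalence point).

Initial n(HCOOH) = 0.3341 x 0.03995 = 0.01335 mol.
n(NaOH) added = 0.1134 x 0.09161 = 0.01039 mol, converting that many moles of HCOOH to HCOO-.
Remaining n(HCOOH) = 0.002959 mol; n(HCOO-) = 0.01039 mol.
By Henderson-Hasselbalch, pH = pKa + log([A^-]/[HA]) = 3.74 + log(0.01039/0.002959) = 3.74 + (+0.55) = 4.29.

4.29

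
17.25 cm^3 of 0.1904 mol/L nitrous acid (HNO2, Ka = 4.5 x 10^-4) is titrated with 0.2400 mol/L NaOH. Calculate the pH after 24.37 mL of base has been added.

12.79

n(acid) = 0.1904 x 0.01725 = 0.003284 mol; n(NaOH) added = 0.2400 x 0.02437 = 0.005849 mol.
Base is in excess by 0.005849 - 0.003284 = 0.002564 mol in a total volume of 0.04162 L.
[OH^-] = 0.002564/0.04162 = 0.06161 M, so pOH = 1.21 and pH = 14.00 - 1.21 = 12.79.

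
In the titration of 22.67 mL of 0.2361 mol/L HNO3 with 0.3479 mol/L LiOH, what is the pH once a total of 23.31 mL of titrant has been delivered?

n(acid) = 0.2361 x 0.02267 = 0.005352 mol; n(LiOH) added = 0.3479 x 0.02331 = 0.008110 mol.
Base is in excess by 0.008110 - 0.005352 = 0.002757 mol in a total volume of 0.04598 L.
[OH^-] = 0.002757/0.04598 = 0.05996 M, so pOH = 1.22 and pH = 14.00 - 1.22 = 12.78.

12.78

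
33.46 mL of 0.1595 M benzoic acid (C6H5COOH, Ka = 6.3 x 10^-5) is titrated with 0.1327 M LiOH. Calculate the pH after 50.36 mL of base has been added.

n(acid) = 0.1595 x 0.03346 = 0.005337 mol; n(LiOH) added = 0.1327 x 0.05036 = 0.006683 mol.
Base is in excess by 0.006683 - 0.005337 = 0.001346 mol in a total volume of 0.08382 L.
[OH^-] = 0.001346/0.08382 = 0.01606 M, so pOH = 1.79 and pH = 14.00 - 1.79 = 12.21.

12.21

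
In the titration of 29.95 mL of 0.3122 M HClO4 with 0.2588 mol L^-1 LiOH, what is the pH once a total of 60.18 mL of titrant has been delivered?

n(acid) = 0.3122 x 0.02995 = 0.009350 mol; n(LiOH) added = 0.2588 x 0.06018 = 0.01557 mol.
Base is in excess by 0.01557 - 0.009350 = 0.006224 mol in a total volume of 0.09013 L.
[OH^-] = 0.006224/0.09013 = 0.06906 M, so pOH = 1.16 and pH = 14.00 - 1.16 = 12.84.

12.84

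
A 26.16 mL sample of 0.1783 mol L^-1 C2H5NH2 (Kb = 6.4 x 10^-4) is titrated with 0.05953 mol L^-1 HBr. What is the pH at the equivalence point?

n(C2H5NH2) = 0.1783 x 0.02616 = 0.004664 mol; V(HBr) at equivalence = 0.004664/0.05953 = 0.07835 L.
At equivalence the base is fully converted to C2H5NH3+; total volume = 0.1045 L, so [C2H5NH3+] = 0.004664/0.1045 = 0.04463 M.
Ka(C2H5NH3+) = Kw/Kb = 1.0e-14 / 6.4 x 10^-4 = 1.56e-11.
[H^+] = sqrt(Ka x [C2H5NH3+]) = sqrt(1.56e-11 x 0.04463) = 8.35e-7 M.
pH = -log(8.35e-7) = 6.08.

6.08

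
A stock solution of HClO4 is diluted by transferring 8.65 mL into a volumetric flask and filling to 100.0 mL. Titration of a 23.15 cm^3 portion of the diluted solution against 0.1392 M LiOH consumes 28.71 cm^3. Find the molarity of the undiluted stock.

n(LiOH) = 0.1392 x 0.02871 = 0.003996 mol.
n(HClO4) in the aliquot = 0.003996 mol.
[diluted HClO4] = 0.003996 / 0.02315 = 0.1726 M.
Dilution factor = 100.0/8.650 = 11.56, so [stock] = 0.1726 x 11.56 = 2.00 M.

2.00 M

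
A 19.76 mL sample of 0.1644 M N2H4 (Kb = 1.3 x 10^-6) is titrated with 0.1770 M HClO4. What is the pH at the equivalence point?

n(N2H4) = 0.1644 x 0.01976 = 0.003249 mol; V(HClO4) at equivalence = 0.003249/0.1770 = 0.01835 L.
At equivalence the base is fully converted to N2H5+; total volume = 0.03811 L, so [N2H5+] = 0.003249/0.03811 = 0.08523 M.
Ka(N2H5+) = Kw/Kb = 1.0e-14 / 1.3 x 10^-6 = 7.69e-9.
[H^+] = sqrt(Ka x [N2H5+]) = sqrt(7.69e-9 x 0.08523) = 2.56e-5 M.
pH = -log(2.56e-5) = 4.59.

4.59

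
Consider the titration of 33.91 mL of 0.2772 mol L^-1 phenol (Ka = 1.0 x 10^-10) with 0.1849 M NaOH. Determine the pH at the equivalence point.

11.52

n(C6H5OH) = 0.2772 x 0.03391 = 0.009400 mol; V(NaOH) at equivalence = 0.009400/0.1849 = 0.05084 L.
At equivalence all the acid is converted to C6H5O-; total volume = 0.03391 + 0.05084 = 0.08475 L, so [C6H5O-] = 0.009400/0.08475 = 0.1109 M.
Kb = Kw/Ka = 1.0e-14 / 1.0 x 10^-10 = 0.000100.
[OH^-] = sqrt(Kb x [C6H5O-]) = sqrt(0.000100 x 0.1109) = 0.00333 M.
pOH = 2.48, so pH = 14.00 - 2.48 = 11.52.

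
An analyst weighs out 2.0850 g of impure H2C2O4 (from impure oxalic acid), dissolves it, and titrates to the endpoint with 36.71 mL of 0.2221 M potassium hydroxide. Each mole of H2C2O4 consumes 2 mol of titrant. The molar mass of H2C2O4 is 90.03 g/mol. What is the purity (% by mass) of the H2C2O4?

n(KOH) = 0.2221 x 0.03671 = 0.008153 mol.
n(H2C2O4) = 0.008153 / 2 = 0.004077 mol.
mass of H2C2O4 = 0.004077 x 90.03 = 0.3670 g.
% purity = 0.3670 / 2.0850 x 100 = 17.6%.

17.6%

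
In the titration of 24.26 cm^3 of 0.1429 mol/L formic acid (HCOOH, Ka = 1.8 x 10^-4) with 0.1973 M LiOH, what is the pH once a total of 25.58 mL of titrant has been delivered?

12.50

n(acid) = 0.1429 x 0.02426 = 0.003467 mol; n(LiOH) added = 0.1973 x 0.02558 = 0.005047 mol.
Base is in excess by 0.005047 - 0.003467 = 0.001580 mol in a total volume of 0.04984 L.
[OH^-] = 0.001580/0.04984 = 0.03171 M, so pOH = 1.50 and pH = 14.00 - 1.50 = 12.50.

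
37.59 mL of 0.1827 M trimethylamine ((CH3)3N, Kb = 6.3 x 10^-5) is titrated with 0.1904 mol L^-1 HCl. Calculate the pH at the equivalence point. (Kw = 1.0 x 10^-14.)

5.41

n((CH3)3N) = 0.1827 x 0.03759 = 0.006868 mol; V(HCl) at equivalence = 0.006868/0.1904 = 0.03607 L.
At equivalence the base is fully converted to (CH3)3NH+; total volume = 0.07366 L, so [(CH3)3NH+] = 0.006868/0.07366 = 0.09324 M.
Ka((CH3)3NH+) = Kw/Kb = 1.0e-14 / 6.3 x 10^-5 = 1.59e-10.
[H^+] = sqrt(Ka x [(CH3)3NH+]) = sqrt(1.59e-10 x 0.09324) = 3.85e-6 M.
pH = -log(3.85e-6) = 5.41.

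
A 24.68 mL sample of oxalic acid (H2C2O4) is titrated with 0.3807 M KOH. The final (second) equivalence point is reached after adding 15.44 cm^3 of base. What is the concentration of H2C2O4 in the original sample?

n(KOH) = 0.3807 x 0.01544 = 0.005878 mol.
At the final (second) equivalence point, 2 mol OH^- react per mol H2C2O4, so n(H2C2O4) = 0.005878 / 2 = 0.002939 mol.
[H2C2O4] = 0.002939 / 0.02468 L = 0.119 M.

0.119 M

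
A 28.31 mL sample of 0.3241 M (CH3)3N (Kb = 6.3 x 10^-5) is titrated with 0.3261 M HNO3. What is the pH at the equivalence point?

5.29

n((CH3)3N) = 0.3241 x 0.02831 = 0.009175 mol; V(HNO3) at equivalence = 0.009175/0.3261 = 0.02814 L.
At equivalence the base is fully converted to (CH3)3NH+; total volume = 0.05645 L, so [(CH3)3NH+] = 0.009175/0.05645 = 0.1625 M.
Ka((CH3)3NH+) = Kw/Kb = 1.0e-14 / 6.3 x 10^-5 = 1.59e-10.
[H^+] = sqrt(Ka x [(CH3)3NH+]) = sqrt(1.59e-10 x 0.1625) = 5.08e-6 M.
pH = -log(5.08e-6) = 5.29.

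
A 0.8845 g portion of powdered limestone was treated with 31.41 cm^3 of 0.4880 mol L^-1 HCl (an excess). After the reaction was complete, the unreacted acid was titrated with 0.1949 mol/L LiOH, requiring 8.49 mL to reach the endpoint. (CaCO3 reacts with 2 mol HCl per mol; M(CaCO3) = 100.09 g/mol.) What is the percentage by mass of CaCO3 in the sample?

Total n(HCl) added = 0.4880 x 0.03141 = 0.01533 mol.
n(LiOH) used = 0.1949 x 0.008490 = 0.001655 mol, which equals the excess n(HCl).
So n(HCl) consumed by the sample = 0.01533 - 0.001655 = 0.01367 mol.
n(CaCO3) = 0.01367 / 2 = 0.006837 mol.
mass CaCO3 = 0.006837 x 100.09 = 0.6843 g, so %CaCO3 = 0.6843/0.8845 x 100 = 77.4%.

77.4%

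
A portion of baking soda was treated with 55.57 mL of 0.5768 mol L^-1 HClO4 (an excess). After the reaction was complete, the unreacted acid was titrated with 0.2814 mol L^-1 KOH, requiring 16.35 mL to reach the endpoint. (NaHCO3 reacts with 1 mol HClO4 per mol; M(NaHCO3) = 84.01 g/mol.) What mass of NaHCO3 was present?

Total n(HClO4) added = 0.5768 x 0.05557 = 0.03205 mol.
n(KOH) used = 0.2814 x 0.01635 = 0.004601 mol, which equals the excess n(HClO4).
So n(HClO4) consumed by the sample = 0.03205 - 0.004601 = 0.02745 mol.
n(NaHCO3) = 0.02745 / 1 = 0.02745 mol.
mass = 0.02745 mol x 84.01 g/mol = 2.31 g.

2.31 g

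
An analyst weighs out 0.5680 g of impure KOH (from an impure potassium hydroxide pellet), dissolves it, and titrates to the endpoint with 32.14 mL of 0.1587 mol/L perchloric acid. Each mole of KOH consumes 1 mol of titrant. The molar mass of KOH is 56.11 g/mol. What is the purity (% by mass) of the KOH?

50.4%

n(HClO4) = 0.1587 x 0.03214 = 0.005101 mol.
n(KOH) = 0.005101 / 1 = 0.005101 mol.
mass of KOH = 0.005101 x 56.11 = 0.2862 g.
% purity = 0.2862 / 0.5680 x 100 = 50.4%.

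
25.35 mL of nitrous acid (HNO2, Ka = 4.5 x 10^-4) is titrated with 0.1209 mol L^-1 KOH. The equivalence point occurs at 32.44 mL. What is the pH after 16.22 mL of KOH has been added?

16.22 mL is exactly half the equivalence volume (32.44/2), i.e. the half-equivalence point.
There, n(HA) = n(A^-), so pH = pKa = -log(4.5 x 10^-4) = 3.35.

3.35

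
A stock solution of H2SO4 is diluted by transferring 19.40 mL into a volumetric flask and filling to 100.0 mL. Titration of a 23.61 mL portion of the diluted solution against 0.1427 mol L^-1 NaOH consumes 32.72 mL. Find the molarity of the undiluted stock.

n(NaOH) = 0.1427 x 0.03272 = 0.004669 mol.
n(H2SO4) in the aliquot = 0.004669 x 1/2 = 0.002335 mol.
[diluted H2SO4] = 0.002335 / 0.02361 = 0.09888 M.
Dilution factor = 100.0/19.40 = 5.155, so [stock] = 0.09888 x 5.155 = 0.510 M.

0.510 M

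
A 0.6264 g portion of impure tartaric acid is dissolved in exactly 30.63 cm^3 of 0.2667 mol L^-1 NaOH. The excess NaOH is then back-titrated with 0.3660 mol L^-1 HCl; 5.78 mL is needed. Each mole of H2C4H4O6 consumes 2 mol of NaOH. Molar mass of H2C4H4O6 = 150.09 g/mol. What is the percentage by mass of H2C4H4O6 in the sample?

72.5%

Total n(NaOH) added = 0.2667 x 0.03063 = 0.008169 mol.
n(HCl) used = 0.3660 x 0.005780 = 0.002115 mol, which equals the excess n(NaOH).
So n(NaOH) consumed by the sample = 0.008169 - 0.002115 = 0.006054 mol.
n(H2C4H4O6) = 0.006054 / 2 = 0.003027 mol.
mass H2C4H4O6 = 0.003027 x 150.09 = 0.4543 g, so %H2C4H4O6 = 0.4543/0.6264 x 100 = 72.5%.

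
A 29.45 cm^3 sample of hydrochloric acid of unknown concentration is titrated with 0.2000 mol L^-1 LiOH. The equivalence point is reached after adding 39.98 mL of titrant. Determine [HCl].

n(LiOH) delivered = 0.2000 x 0.03998 = 0.007996 mol.
For a 1:1 reaction, n(HCl) = 0.007996 mol.
[HCl] = 0.007996 mol / 0.02945 L = 0.272 M.

0.272 M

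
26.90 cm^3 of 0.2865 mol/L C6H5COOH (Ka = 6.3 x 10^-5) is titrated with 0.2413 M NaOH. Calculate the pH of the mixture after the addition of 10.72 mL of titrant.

Initial n(C6H5COOH) = 0.2865 x 0.02690 = 0.007707 mol.
n(NaOH) added = 0.2413 x 0.01072 = 0.002587 mol, converting that many moles of C6H5COOH to C6H5COO-.
Remaining n(C6H5COOH) = 0.005120 mol; n(C6H5COO-) = 0.002587 mol.
By Henderson-Hasselbalch, pH = pKa + log([A^-]/[HA]) = 4.20 + log(0.002587/0.005120) = 4.20 + (-0.30) = 3.90.

3.90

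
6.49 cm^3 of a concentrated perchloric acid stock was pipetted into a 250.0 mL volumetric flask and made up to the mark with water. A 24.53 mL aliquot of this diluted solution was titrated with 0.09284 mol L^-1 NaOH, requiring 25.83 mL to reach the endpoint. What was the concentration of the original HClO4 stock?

n(NaOH) = 0.09284 x 0.02583 = 0.002398 mol.
n(HClO4) in the aliquot = 0.002398 mol.
[diluted HClO4] = 0.002398 / 0.02453 = 0.09776 M.
Dilution factor = 250.0/6.490 = 38.52, so [stock] = 0.09776 x 38.52 = 3.77 M.

3.77 M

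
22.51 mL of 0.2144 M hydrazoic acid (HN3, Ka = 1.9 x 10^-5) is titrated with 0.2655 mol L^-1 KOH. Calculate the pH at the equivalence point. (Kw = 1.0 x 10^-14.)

8.90

n(HN3) = 0.2144 x 0.02251 = 0.004826 mol; V(KOH) at equivalence = 0.004826/0.2655 = 0.01818 L.
At equivalence all the acid is converted to N3-; total volume = 0.02251 + 0.01818 = 0.04069 L, so [N3-] = 0.004826/0.04069 = 0.1186 M.
Kb = Kw/Ka = 1.0e-14 / 1.9 x 10^-5 = 5.26e-10.
[OH^-] = sqrt(Kb x [N3-]) = sqrt(5.26e-10 x 0.1186) = 7.90e-6 M.
pOH = 5.10, so pH = 14.00 - 5.10 = 8.90.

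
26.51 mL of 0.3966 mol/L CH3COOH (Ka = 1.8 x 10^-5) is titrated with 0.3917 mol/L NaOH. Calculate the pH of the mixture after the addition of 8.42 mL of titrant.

Initial n(CH3COOH) = 0.3966 x 0.02651 = 0.01051 mol.
n(NaOH) added = 0.3917 x 0.008420 = 0.003298 mol, converting that many moles of CH3COOH to CH3COO-.
Remaining n(CH3COOH) = 0.007216 mol; n(CH3COO-) = 0.003298 mol.
By Henderson-Hasselbalch, pH = pKa + log([A^-]/[HA]) = 4.74 + log(0.003298/0.007216) = 4.74 + (-0.34) = 4.40.

4.40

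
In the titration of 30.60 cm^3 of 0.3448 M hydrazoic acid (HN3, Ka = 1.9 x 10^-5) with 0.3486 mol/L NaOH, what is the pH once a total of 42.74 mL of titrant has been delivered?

n(acid) = 0.3448 x 0.03060 = 0.01055 mol; n(NaOH) added = 0.3486 x 0.04274 = 0.01490 mol.
Base is in excess by 0.01490 - 0.01055 = 0.004348 mol in a total volume of 0.07334 L.
[OH^-] = 0.004348/0.07334 = 0.05929 M, so pOH = 1.23 and pH = 14.00 - 1.23 = 12.77.

12.77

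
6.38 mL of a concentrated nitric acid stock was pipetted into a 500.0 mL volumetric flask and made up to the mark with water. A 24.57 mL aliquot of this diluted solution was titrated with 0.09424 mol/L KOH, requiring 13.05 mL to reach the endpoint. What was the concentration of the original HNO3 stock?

n(KOH) = 0.09424 x 0.01305 = 0.001230 mol.
n(HNO3) in the aliquot = 0.001230 mol.
[diluted HNO3] = 0.001230 / 0.02457 = 0.05005 M.
Dilution factor = 500.0/6.380 = 78.37, so [stock] = 0.05005 x 78.37 = 3.92 M.

3.92 M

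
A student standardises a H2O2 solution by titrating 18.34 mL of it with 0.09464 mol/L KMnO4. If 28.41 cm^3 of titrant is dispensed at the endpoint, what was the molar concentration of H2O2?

0.367 M

n(KMnO4) = 0.09464 x 0.02841 = 0.002689 mol.
From the balanced equation, 2 mol KMnO4 reacts with 5 mol H2O2, so n(H2O2) = 0.002689 x 5/2 = 0.006722 mol.
[H2O2] = 0.006722 / 0.01834 L = 0.367 M.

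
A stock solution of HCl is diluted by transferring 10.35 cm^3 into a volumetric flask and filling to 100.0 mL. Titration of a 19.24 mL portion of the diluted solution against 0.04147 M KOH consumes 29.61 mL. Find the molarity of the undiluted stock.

0.617 M

n(KOH) = 0.04147 x 0.02961 = 0.001228 mol.
n(HCl) in the aliquot = 0.001228 mol.
[diluted HCl] = 0.001228 / 0.01924 = 0.06382 M.
Dilution factor = 100.0/10.35 = 9.662, so [stock] = 0.06382 x 9.662 = 0.617 M.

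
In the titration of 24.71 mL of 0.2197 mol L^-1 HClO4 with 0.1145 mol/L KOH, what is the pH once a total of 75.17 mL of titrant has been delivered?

12.50

n(acid) = 0.2197 x 0.02471 = 0.005429 mol; n(KOH) added = 0.1145 x 0.07517 = 0.008607 mol.
Base is in excess by 0.008607 - 0.005429 = 0.003178 mol in a total volume of 0.09988 L.
[OH^-] = 0.003178/0.09988 = 0.03182 M, so pOH = 1.50 and pH = 14.00 - 1.50 = 12.50.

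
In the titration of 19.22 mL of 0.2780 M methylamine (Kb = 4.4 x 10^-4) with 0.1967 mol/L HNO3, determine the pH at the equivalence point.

5.79

n(CH3NH2) = 0.2780 x 0.01922 = 0.005343 mol; V(HNO3) at equivalence = 0.005343/0.1967 = 0.02716 L.
At equivalence the base is fully converted to CH3NH3+; total volume = 0.04638 L, so [CH3NH3+] = 0.005343/0.04638 = 0.1152 M.
Ka(CH3NH3+) = Kw/Kb = 1.0e-14 / 4.4 x 10^-4 = 2.27e-11.
[H^+] = sqrt(Ka x [CH3NH3+]) = sqrt(2.27e-11 x 0.1152) = 1.62e-6 M.
pH = -log(1.62e-6) = 5.79.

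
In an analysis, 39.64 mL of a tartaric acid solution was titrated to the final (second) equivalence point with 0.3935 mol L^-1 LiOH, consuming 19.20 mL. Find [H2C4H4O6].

n(LiOH) = 0.3935 x 0.01920 = 0.007555 mol.
At the final (second) equivalence point, 2 mol OH^- react per mol H2C4H4O6, so n(H2C4H4O6) = 0.007555 / 2 = 0.003778 mol.
[H2C4H4O6] = 0.003778 / 0.03964 L = 0.0953 M.

0.0953 M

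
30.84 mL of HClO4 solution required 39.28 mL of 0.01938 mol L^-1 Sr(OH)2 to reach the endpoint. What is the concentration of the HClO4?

n(Sr(OH)2) delivered = 0.01938 x 0.03928 = 0.0007612 mol.
The reaction is 2 HClO4 + 1 Sr(OH)2, so n(HClO4) = 0.0007612 x 2/1 = 0.001522 mol.
[HClO4] = 0.001522 mol / 0.03084 L = 0.0494 M.

0.0494 M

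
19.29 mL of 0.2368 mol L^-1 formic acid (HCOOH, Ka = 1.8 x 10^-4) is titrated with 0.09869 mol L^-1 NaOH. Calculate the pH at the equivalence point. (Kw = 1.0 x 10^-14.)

n(HCOOH) = 0.2368 x 0.01929 = 0.004568 mol; V(NaOH) at equivalence = 0.004568/0.09869 = 0.04629 L.
At equivalence all the acid is converted to HCOO-; total volume = 0.01929 + 0.04629 = 0.06558 L, so [HCOO-] = 0.004568/0.06558 = 0.06966 M.
Kb = Kw/Ka = 1.0e-14 / 1.8 x 10^-4 = 5.56e-11.
[OH^-] = sqrt(Kb x [HCOO-]) = sqrt(5.56e-11 x 0.06966) = 1.97e-6 M.
pOH = 5.71, so pH = 14.00 - 5.71 = 8.29.

8.29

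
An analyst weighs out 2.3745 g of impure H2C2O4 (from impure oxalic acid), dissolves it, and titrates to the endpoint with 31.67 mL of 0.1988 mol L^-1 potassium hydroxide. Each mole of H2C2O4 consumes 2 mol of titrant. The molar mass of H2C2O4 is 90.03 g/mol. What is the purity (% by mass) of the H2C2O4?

11.9%

n(KOH) = 0.1988 x 0.03167 = 0.006296 mol.
n(H2C2O4) = 0.006296 / 2 = 0.003148 mol.
mass of H2C2O4 = 0.003148 x 90.03 = 0.2834 g.
% purity = 0.2834 / 2.3745 x 100 = 11.9%.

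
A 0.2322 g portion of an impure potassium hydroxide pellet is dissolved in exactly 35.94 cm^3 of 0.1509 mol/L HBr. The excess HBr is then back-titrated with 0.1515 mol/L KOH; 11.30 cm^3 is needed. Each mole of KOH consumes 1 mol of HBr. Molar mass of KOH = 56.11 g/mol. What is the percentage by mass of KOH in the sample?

Total n(HBr) added = 0.1509 x 0.03594 = 0.005423 mol.
n(KOH) used = 0.1515 x 0.01130 = 0.001712 mol, which equals the excess n(HBr).
So n(HBr) consumed by the sample = 0.005423 - 0.001712 = 0.003711 mol.
n(KOH) = 0.003711 / 1 = 0.003711 mol.
mass KOH = 0.003711 x 56.11 = 0.2082 g, so %KOH = 0.2082/0.2322 x 100 = 89.7%.

89.7%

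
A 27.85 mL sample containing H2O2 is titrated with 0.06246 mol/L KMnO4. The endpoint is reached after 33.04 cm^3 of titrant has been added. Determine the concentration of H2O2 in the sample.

0.185 M

n(KMnO4) = 0.06246 x 0.03304 = 0.002064 mol.
From the balanced equation, 2 mol KMnO4 reacts with 5 mol H2O2, so n(H2O2) = 0.002064 x 5/2 = 0.005159 mol.
[H2O2] = 0.005159 / 0.02785 L = 0.185 M.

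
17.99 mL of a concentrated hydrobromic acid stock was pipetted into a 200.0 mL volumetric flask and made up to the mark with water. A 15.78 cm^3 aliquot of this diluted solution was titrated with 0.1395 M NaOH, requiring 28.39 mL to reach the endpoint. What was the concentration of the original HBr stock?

2.79 M

n(NaOH) = 0.1395 x 0.02839 = 0.003960 mol.
n(HBr) in the aliquot = 0.003960 mol.
[diluted HBr] = 0.003960 / 0.01578 = 0.2510 M.
Dilution factor = 200.0/17.99 = 11.12, so [stock] = 0.2510 x 11.12 = 2.79 M.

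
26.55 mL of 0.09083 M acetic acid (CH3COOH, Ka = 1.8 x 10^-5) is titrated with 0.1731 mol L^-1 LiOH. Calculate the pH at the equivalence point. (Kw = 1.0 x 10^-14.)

n(CH3COOH) = 0.09083 x 0.02655 = 0.002412 mol; V(LiOH) at equivalence = 0.002412/0.1731 = 0.01393 L.
At equivalence all the acid is converted to CH3COO-; total volume = 0.02655 + 0.01393 = 0.04048 L, so [CH3COO-] = 0.002412/0.04048 = 0.05957 M.
Kb = Kw/Ka = 1.0e-14 / 1.8 x 10^-5 = 5.56e-10.
[OH^-] = sqrt(Kb x [CH3COO-]) = sqrt(5.56e-10 x 0.05957) = 5.75e-6 M.
pOH = 5.24, so pH = 14.00 - 5.24 = 8.76.

8.76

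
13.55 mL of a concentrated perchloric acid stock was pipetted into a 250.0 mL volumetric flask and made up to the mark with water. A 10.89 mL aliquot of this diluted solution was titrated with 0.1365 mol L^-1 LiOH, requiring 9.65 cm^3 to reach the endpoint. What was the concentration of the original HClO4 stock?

n(LiOH) = 0.1365 x 0.009650 = 0.001317 mol.
n(HClO4) in the aliquot = 0.001317 mol.
[diluted HClO4] = 0.001317 / 0.01089 = 0.1210 M.
Dilution factor = 250.0/13.55 = 18.45, so [stock] = 0.1210 x 18.45 = 2.23 M.

2.23 M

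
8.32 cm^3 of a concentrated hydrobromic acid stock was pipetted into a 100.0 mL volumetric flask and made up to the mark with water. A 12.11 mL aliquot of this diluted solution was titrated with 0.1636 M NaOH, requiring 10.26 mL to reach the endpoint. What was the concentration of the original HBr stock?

n(NaOH) = 0.1636 x 0.01026 = 0.001679 mol.
n(HBr) in the aliquot = 0.001679 mol.
[diluted HBr] = 0.001679 / 0.01211 = 0.1386 M.
Dilution factor = 100.0/8.320 = 12.02, so [stock] = 0.1386 x 12.02 = 1.67 M.

1.67 M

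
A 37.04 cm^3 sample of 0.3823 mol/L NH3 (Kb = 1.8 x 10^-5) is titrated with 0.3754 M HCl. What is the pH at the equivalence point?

n(NH3) = 0.3823 x 0.03704 = 0.01416 mol; V(HCl) at equivalence = 0.01416/0.3754 = 0.03772 L.
At equivalence the base is fully converted to NH4+; total volume = 0.07476 L, so [NH4+] = 0.01416/0.07476 = 0.1894 M.
Ka(NH4+) = Kw/Kb = 1.0e-14 / 1.8 x 10^-5 = 5.56e-10.
[H^+] = sqrt(Ka x [NH4+]) = sqrt(5.56e-10 x 0.1894) = 1.03e-5 M.
pH = -log(1.03e-5) = 4.99.

4.99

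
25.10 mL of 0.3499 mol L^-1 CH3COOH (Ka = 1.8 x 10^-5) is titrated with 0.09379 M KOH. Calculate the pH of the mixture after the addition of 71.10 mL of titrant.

Initial n(CH3COOH) = 0.3499 x 0.02510 = 0.008782 mol.
n(KOH) added = 0.09379 x 0.07110 = 0.006668 mol, converting that many moles of CH3COOH to CH3COO-.
Remaining n(CH3COOH) = 0.002114 mol; n(CH3COO-) = 0.006668 mol.
By Henderson-Hasselbalch, pH = pKa + log([A^-]/[HA]) = 4.74 + log(0.006668/0.002114) = 4.74 + (+0.50) = 5.24.

5.24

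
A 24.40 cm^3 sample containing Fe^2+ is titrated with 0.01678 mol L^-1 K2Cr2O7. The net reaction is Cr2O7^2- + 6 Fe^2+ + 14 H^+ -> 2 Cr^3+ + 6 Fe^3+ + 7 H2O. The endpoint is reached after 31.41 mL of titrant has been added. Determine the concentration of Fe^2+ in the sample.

n(K2Cr2O7) = 0.01678 x 0.03141 = 0.0005271 mol.
From the balanced equation, 1 mol K2Cr2O7 reacts with 6 mol Fe^2+, so n(Fe^2+) = 0.0005271 x 6/1 = 0.003162 mol.
[Fe^2+] = 0.003162 / 0.02440 L = 0.130 M.

0.130 M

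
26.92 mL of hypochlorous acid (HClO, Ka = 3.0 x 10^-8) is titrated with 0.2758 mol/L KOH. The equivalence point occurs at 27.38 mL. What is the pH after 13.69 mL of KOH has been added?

13.69 mL is exactly half the equivalence volume (27.38/2), i.e. the half-equivalence point.
There, n(HA) = n(A^-), so pH = pKa = -log(3.0 x 10^-8) = 7.52.

7.52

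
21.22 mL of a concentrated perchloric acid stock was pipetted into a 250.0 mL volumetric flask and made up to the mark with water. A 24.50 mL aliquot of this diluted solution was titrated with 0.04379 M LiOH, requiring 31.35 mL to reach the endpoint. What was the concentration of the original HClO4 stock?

n(LiOH) = 0.04379 x 0.03135 = 0.001373 mol.
n(HClO4) in the aliquot = 0.001373 mol.
[diluted HClO4] = 0.001373 / 0.02450 = 0.05603 M.
Dilution factor = 250.0/21.22 = 11.78, so [stock] = 0.05603 x 11.78 = 0.660 M.

0.660 M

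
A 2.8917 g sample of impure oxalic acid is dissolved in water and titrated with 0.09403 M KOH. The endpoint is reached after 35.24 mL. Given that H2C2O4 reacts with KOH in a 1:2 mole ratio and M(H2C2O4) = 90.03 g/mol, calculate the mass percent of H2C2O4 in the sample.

5.16%

n(KOH) = 0.09403 x 0.03524 = 0.003314 mol.
n(H2C2O4) = 0.003314 / 2 = 0.001657 mol.
mass of H2C2O4 = 0.001657 x 90.03 = 0.1492 g.
% purity = 0.1492 / 2.8917 x 100 = 5.16%.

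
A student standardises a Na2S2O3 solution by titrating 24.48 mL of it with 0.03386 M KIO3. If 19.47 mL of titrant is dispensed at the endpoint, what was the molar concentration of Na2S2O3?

n(KIO3) = 0.03386 x 0.01947 = 0.0006593 mol.
From the balanced equation, 1 mol KIO3 reacts with 6 mol Na2S2O3, so n(Na2S2O3) = 0.0006593 x 6/1 = 0.003956 mol.
[Na2S2O3] = 0.003956 / 0.02448 L = 0.162 M.

0.162 M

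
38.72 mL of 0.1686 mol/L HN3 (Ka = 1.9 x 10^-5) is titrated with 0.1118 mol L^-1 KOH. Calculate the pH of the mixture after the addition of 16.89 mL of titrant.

Initial n(HN3) = 0.1686 x 0.03872 = 0.006528 mol.
n(KOH) added = 0.1118 x 0.01689 = 0.001888 mol, converting that many moles of HN3 to N3-.
Remaining n(HN3) = 0.004640 mol; n(N3-) = 0.001888 mol.
By Henderson-Hasselbalch, pH = pKa + log([A^-]/[HA]) = 4.72 + log(0.001888/0.004640) = 4.72 + (-0.39) = 4.33.

4.33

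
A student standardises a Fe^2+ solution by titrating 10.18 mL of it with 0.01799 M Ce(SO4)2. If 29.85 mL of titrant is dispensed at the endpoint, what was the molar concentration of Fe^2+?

0.0528 M

n(Ce(SO4)2) = 0.01799 x 0.02985 = 0.0005370 mol.
From the balanced equation, 1 mol Ce(SO4)2 reacts with 1 mol Fe^2+, so n(Fe^2+) = 0.0005370 x 1/1 = 0.0005370 mol.
[Fe^2+] = 0.0005370 / 0.01018 L = 0.0528 M.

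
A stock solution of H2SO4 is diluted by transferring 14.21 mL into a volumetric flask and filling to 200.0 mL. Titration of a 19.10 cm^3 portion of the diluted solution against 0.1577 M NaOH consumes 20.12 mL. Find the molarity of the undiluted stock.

n(NaOH) = 0.1577 x 0.02012 = 0.003173 mol.
n(H2SO4) in the aliquot = 0.003173 x 1/2 = 0.001586 mol.
[diluted H2SO4] = 0.001586 / 0.01910 = 0.08306 M.
Dilution factor = 200.0/14.21 = 14.07, so [stock] = 0.08306 x 14.07 = 1.17 M.

1.17 M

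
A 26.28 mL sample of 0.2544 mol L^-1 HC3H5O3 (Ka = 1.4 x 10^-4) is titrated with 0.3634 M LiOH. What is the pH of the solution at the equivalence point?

8.51

n(HC3H5O3) = 0.2544 x 0.02628 = 0.006686 mol; V(LiOH) at equivalence = 0.006686/0.3634 = 0.01840 L.
At equivalence all the acid is converted to C3H5O3-; total volume = 0.02628 + 0.01840 = 0.04468 L, so [C3H5O3-] = 0.006686/0.04468 = 0.1496 M.
Kb = Kw/Ka = 1.0e-14 / 1.4 x 10^-4 = 7.14e-11.
[OH^-] = sqrt(Kb x [C3H5O3-]) = sqrt(7.14e-11 x 0.1496) = 3.27e-6 M.
pOH = 5.49, so pH = 14.00 - 5.49 = 8.51.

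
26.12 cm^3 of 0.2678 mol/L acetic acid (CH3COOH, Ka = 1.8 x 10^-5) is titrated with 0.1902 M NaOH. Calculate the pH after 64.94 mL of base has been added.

n(acid) = 0.2678 x 0.02612 = 0.006995 mol; n(NaOH) added = 0.1902 x 0.06494 = 0.01235 mol.
Base is in excess by 0.01235 - 0.006995 = 0.005357 mol in a total volume of 0.09106 L.
[OH^-] = 0.005357/0.09106 = 0.05883 M, so pOH = 1.23 and pH = 14.00 - 1.23 = 12.77.

12.77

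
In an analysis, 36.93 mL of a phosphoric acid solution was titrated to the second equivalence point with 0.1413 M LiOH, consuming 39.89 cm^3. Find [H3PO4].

n(LiOH) = 0.1413 x 0.03989 = 0.005636 mol.
At the second equivalence point, 2 mol OH^- react per mol H3PO4, so n(H3PO4) = 0.005636 / 2 = 0.002818 mol.
[H3PO4] = 0.002818 / 0.03693 L = 0.0763 M.

0.0763 M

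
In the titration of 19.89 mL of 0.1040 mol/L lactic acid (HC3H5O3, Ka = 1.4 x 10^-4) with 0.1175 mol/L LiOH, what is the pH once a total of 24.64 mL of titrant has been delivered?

n(acid) = 0.1040 x 0.01989 = 0.002069 mol; n(LiOH) added = 0.1175 x 0.02464 = 0.002895 mol.
Base is in excess by 0.002895 - 0.002069 = 0.0008266 mol in a total volume of 0.04453 L.
[OH^-] = 0.0008266/0.04453 = 0.01856 M, so pOH = 1.73 and pH = 14.00 - 1.73 = 12.27.

12.27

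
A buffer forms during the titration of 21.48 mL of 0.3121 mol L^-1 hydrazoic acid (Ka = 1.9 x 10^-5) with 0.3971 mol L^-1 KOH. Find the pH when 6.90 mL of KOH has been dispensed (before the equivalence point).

Initial n(HN3) = 0.3121 x 0.02148 = 0.006704 mol.
n(KOH) added = 0.3971 x 0.006900 = 0.002740 mol, converting that many moles of HN3 to N3-.
Remaining n(HN3) = 0.003964 mol; n(N3-) = 0.002740 mol.
By Henderson-Hasselbalch, pH = pKa + log([A^-]/[HA]) = 4.72 + log(0.002740/0.003964) = 4.72 + (-0.16) = 4.56.

4.56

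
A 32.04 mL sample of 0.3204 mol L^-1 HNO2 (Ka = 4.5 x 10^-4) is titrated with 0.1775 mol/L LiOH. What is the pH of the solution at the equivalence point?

8.20

n(HNO2) = 0.3204 x 0.03204 = 0.01027 mol; V(LiOH) at equivalence = 0.01027/0.1775 = 0.05783 L.
At equivalence all the acid is converted to NO2-; total volume = 0.03204 + 0.05783 = 0.08987 L, so [NO2-] = 0.01027/0.08987 = 0.1142 M.
Kb = Kw/Ka = 1.0e-14 / 4.5 x 10^-4 = 2.22e-11.
[OH^-] = sqrt(Kb x [NO2-]) = sqrt(2.22e-11 x 0.1142) = 1.59e-6 M.
pOH = 5.80, so pH = 14.00 - 5.80 = 8.20.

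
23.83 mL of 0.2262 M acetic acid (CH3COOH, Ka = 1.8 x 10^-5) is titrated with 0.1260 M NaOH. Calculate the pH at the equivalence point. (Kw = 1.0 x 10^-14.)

n(CH3COOH) = 0.2262 x 0.02383 = 0.005390 mol; V(NaOH) at equivalence = 0.005390/0.1260 = 0.04278 L.
At equivalence all the acid is converted to CH3COO-; total volume = 0.02383 + 0.04278 = 0.06661 L, so [CH3COO-] = 0.005390/0.06661 = 0.08092 M.
Kb = Kw/Ka = 1.0e-14 / 1.8 x 10^-5 = 5.56e-10.
[OH^-] = sqrt(Kb x [CH3COO-]) = sqrt(5.56e-10 x 0.08092) = 6.71e-6 M.
pOH = 5.17, so pH = 14.00 - 5.17 = 8.83.

8.83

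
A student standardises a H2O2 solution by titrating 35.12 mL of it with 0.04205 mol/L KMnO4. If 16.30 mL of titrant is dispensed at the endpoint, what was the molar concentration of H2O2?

0.0488 M

n(KMnO4) = 0.04205 x 0.01630 = 0.0006854 mol.
From the balanced equation, 2 mol KMnO4 reacts with 5 mol H2O2, so n(H2O2) = 0.0006854 x 5/2 = 0.001714 mol.
[H2O2] = 0.001714 / 0.03512 L = 0.0488 M.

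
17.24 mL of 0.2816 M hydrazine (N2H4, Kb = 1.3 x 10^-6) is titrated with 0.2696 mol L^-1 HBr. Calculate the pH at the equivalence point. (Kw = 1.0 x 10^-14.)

4.49

n(N2H4) = 0.2816 x 0.01724 = 0.004855 mol; V(HBr) at equivalence = 0.004855/0.2696 = 0.01801 L.
At equivalence the base is fully converted to N2H5+; total volume = 0.03525 L, so [N2H5+] = 0.004855/0.03525 = 0.1377 M.
Ka(N2H5+) = Kw/Kb = 1.0e-14 / 1.3 x 10^-6 = 7.69e-9.
[H^+] = sqrt(Ka x [N2H5+]) = sqrt(7.69e-9 x 0.1377) = 3.25e-5 M.
pH = -log(3.25e-5) = 4.49.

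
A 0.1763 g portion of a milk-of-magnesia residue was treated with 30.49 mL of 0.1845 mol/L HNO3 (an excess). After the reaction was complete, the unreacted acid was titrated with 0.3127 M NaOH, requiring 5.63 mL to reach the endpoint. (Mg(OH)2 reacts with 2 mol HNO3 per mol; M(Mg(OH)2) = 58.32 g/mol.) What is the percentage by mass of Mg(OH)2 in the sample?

Total n(HNO3) added = 0.1845 x 0.03049 = 0.005625 mol.
n(NaOH) used = 0.3127 x 0.005630 = 0.001761 mol, which equals the excess n(HNO3).
So n(HNO3) consumed by the sample = 0.005625 - 0.001761 = 0.003865 mol.
n(Mg(OH)2) = 0.003865 / 2 = 0.001932 mol.
mass Mg(OH)2 = 0.001932 x 58.32 = 0.1127 g, so %Mg(OH)2 = 0.1127/0.1763 x 100 = 63.9%.

63.9%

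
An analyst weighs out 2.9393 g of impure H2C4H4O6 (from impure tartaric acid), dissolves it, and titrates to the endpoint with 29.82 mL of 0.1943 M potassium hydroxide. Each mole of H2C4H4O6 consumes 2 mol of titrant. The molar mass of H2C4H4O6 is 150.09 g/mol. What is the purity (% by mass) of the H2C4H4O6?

14.8%

n(KOH) = 0.1943 x 0.02982 = 0.005794 mol.
n(H2C4H4O6) = 0.005794 / 2 = 0.002897 mol.
mass of H2C4H4O6 = 0.002897 x 150.09 = 0.4348 g.
% purity = 0.4348 / 2.9393 x 100 = 14.8%.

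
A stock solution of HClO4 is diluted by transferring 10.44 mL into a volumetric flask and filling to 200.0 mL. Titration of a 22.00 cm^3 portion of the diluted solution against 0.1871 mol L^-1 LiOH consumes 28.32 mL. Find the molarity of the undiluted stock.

n(LiOH) = 0.1871 x 0.02832 = 0.005299 mol.
n(HClO4) in the aliquot = 0.005299 mol.
[diluted HClO4] = 0.005299 / 0.02200 = 0.2408 M.
Dilution factor = 200.0/10.44 = 19.16, so [stock] = 0.2408 x 19.16 = 4.61 M.

4.61 M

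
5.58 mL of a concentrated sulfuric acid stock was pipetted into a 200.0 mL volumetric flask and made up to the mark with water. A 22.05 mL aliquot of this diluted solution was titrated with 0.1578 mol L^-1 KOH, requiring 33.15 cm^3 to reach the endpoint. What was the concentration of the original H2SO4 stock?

n(KOH) = 0.1578 x 0.03315 = 0.005231 mol.
n(H2SO4) in the aliquot = 0.005231 x 1/2 = 0.002616 mol.
[diluted H2SO4] = 0.002616 / 0.02205 = 0.1186 M.
Dilution factor = 200.0/5.580 = 35.84, so [stock] = 0.1186 x 35.84 = 4.25 M.

4.25 M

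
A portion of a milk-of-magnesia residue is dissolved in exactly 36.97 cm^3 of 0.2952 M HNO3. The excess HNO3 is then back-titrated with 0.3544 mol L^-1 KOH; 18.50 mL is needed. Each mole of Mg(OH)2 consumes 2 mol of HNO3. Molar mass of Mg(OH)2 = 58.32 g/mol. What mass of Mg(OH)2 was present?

Total n(HNO3) added = 0.2952 x 0.03697 = 0.01091 mol.
n(KOH) used = 0.3544 x 0.01850 = 0.006556 mol, which equals the excess n(HNO3).
So n(HNO3) consumed by the sample = 0.01091 - 0.006556 = 0.004357 mol.
n(Mg(OH)2) = 0.004357 / 2 = 0.002179 mol.
mass = 0.002179 mol x 58.32 g/mol = 0.127 g.

0.127 g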